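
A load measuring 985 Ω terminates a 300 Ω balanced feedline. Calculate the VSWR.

VSWR ≈ 3.28

Γ = (985 − 300)/(985 + 300) = 0.533
VSWR = (1 + 0.533)/(1 − 0.533)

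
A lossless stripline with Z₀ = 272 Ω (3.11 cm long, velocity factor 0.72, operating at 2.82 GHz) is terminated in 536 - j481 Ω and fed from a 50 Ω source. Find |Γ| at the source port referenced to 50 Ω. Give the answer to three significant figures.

|Γ| ≈ 0.899

λ = v/f = 0.72·c / 2.82 GHz = 0.0766 m
βl = 2π·l/λ = 2π × 0.406 = 146°
tan(βl) = -0.67
Z_in = Z_0·(Z_L + jZ_0·tanβl)/(Z_0 + jZ_L·tanβl) = 437 + j467 Ω
Γ_s = (Z_in − Z_s)/(Z_in + Z_s) = (387 + j467)/(487 + j467), |Γ_s| = 0.899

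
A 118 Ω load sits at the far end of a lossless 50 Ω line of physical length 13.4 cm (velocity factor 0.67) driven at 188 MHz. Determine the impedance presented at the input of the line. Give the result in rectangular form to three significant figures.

λ = v/f = 0.67·c / 188 MHz = 1.07 m
βl = 2π·l/λ = 2π × 0.125 = 45.1°
tan(βl) = tan(45.1°) = 1
Z_in = Z_0·(Z_L + jZ_0·tanβl)/(Z_0 + jZ_L·tanβl)
     = 50·(118 + j50.2)/(50 + j118)

Z_in ≈ 35.8 − j34.7 Ω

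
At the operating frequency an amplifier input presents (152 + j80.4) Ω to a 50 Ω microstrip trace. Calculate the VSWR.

Γ = (Z_L − Z_0)/(Z_L + Z_0) = (102 + j80.4)/(202 + j80.4)
|Γ| = 130/217 = 0.597
VSWR = (1 + |Γ|)/(1 − |Γ|) = 1.6/0.403

VSWR ≈ 3.97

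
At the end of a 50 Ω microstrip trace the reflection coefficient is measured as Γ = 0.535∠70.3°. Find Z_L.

Z_L ≈ 38.6 + j54.4 Ω

Z_L = Z_0·(1 + Γ)/(1 − Γ) = 50·(1.18 + j0.504)/(0.82 − j0.504)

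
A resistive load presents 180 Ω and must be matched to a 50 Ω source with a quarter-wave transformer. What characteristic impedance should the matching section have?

Z_qwt = √(Z_0·R_L) = √(50 × 180) = √9000

Z_qwt ≈ 94.9 Ω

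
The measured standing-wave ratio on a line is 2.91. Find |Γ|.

|Γ| ≈ 0.488

|Γ| = (S − 1)/(S + 1) = (2.91 − 1)/(2.91 + 1) = 1.91/3.91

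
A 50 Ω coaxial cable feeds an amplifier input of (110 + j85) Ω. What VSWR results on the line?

VSWR ≈ 3.7

Γ = (Z_L − Z_0)/(Z_L + Z_0) = (60 + j85)/(160 + j85)
|Γ| = 104/181 = 0.574
VSWR = (1 + |Γ|)/(1 − |Γ|) = 1.57/0.426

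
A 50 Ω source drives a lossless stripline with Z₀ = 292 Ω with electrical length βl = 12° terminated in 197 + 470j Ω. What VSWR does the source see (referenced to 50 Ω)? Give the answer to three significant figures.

tan(βl) = 0.213
Z_in = Z_0·(Z_L + jZ_0·tanβl)/(Z_0 + jZ_L·tanβl) = 454 + j710 Ω
Γ_s = (Z_in − Z_s)/(Z_in + Z_s) = (404 + j710)/(504 + j710), |Γ_s| = 0.938
VSWR = (1 + |Γ_s|)/(1 − |Γ_s|)

VSWR ≈ 31.3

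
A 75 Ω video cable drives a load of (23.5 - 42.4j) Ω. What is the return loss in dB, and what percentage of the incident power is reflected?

Γ = (-51.5 − j42.4)/(98.5 − j42.4), |Γ| = 0.622
RL = −20·log₁₀(0.622) = 4.12 dB
P_refl/P_inc = |Γ|² = 0.387

RL ≈ 4.12 dB; 38.7% of incident power reflected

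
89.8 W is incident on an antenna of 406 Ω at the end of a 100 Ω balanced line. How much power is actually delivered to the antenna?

P_delivered ≈ 57 W

Γ = (406 − 100)/(406 + 100) = 0.605
|Γ|² = 0.366
P_refl = |Γ|²·P_inc = 32.8 W, P_del = (1 − |Γ|²)·P_inc = 57 W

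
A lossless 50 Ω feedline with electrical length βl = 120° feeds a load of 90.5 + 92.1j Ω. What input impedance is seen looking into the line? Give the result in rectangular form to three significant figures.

tan(βl) = tan(120°) = -1.73
Z_in = Z_0·(Z_L + jZ_0·tanβl)/(Z_0 + jZ_L·tanβl)
     = 50·(90.5 + j5.5)/(210 − j157)

Z_in ≈ 13.2 + j11.2 Ω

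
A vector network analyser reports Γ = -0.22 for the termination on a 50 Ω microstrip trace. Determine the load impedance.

Z_L = Z_0·(1 + Γ)/(1 − Γ) = 50·(0.78)/(1.22)

Z_L ≈ 32 Ω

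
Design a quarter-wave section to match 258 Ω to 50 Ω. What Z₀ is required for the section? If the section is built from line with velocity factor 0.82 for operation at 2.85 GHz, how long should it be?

Z_qwt ≈ 114 Ω; length ≈ 2.16 cm

Z_qwt = √(Z_0·R_L) = √(50 × 258) = √12900
λ = 0.82·c/f = 0.0863 m, so l = λ/4 = 0.0216 m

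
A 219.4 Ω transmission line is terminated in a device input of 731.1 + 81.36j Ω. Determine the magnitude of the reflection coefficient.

Γ = (Z_L − Z_0)/(Z_L + Z_0) = (511.7 + j81.36)/(950.5 + j81.36)
|Γ| = 518/954

|Γ| ≈ 0.543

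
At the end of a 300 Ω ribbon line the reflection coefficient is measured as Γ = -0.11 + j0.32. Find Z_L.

Z_L = Z_0·(1 + Γ)/(1 − Γ) = 300·(0.89 + j0.32)/(1.11 − j0.32)

Z_L ≈ 199 + j144 Ω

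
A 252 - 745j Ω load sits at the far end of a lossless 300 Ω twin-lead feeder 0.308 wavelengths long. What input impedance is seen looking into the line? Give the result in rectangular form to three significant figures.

βl = 2π × 0.308 = 111°
tan(βl) = tan(111°) = -2.62
Z_in = Z_0·(Z_L + jZ_0·tanβl)/(Z_0 + jZ_L·tanβl)
     = 300·(252 − j1530)/(-1650 − j661)

Z_in ≈ 56.3 + j255 Ω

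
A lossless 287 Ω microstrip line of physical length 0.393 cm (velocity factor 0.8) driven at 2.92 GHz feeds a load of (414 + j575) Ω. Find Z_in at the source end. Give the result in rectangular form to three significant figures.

λ = v/f = 0.8·c / 2.92 GHz = 0.0822 m
βl = 2π·l/λ = 2π × 0.0478 = 17.2°
tan(βl) = tan(17.2°) = 0.31
Z_in = Z_0·(Z_L + jZ_0·tanβl)/(Z_0 + jZ_L·tanβl)
     = 287·(414 + j664)/(109 + j128)

Z_in ≈ 1320 + j194 Ω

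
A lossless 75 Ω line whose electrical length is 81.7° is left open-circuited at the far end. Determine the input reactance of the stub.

X_in ≈ -10.9 Ω (capacitive)

tan(βl) = 6.85
For an open-circuited stub, Z_in = −jZ_0·cot(βl) = −jZ_0/tan(βl)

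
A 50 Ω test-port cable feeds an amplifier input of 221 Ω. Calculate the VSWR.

For a purely resistive load, VSWR = R_L/Z_0 or Z_0/R_L (whichever > 1) = 221/50

VSWR ≈ 4.42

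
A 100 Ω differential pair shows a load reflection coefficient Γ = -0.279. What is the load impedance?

Z_L = Z_0·(1 + Γ)/(1 − Γ) = 100·(0.721)/(1.28)

Z_L ≈ 56.4 Ω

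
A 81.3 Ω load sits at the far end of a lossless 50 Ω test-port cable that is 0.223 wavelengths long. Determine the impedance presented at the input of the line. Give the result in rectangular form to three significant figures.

βl = 2π × 0.223 = 80.3°
tan(βl) = tan(80.3°) = 5.84
Z_in = Z_0·(Z_L + jZ_0·tanβl)/(Z_0 + jZ_L·tanβl)
     = 50·(81.3 + j292)/(50 + j475)

Z_in ≈ 31.3 − j5.27 Ω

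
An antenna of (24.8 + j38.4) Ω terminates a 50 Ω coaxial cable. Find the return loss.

Γ = (-25.2 + j38.4)/(74.8 + j38.4), |Γ| = 0.546
RL = −20·log₁₀|Γ| = −20·log₁₀(0.546)

RL ≈ 5.25 dB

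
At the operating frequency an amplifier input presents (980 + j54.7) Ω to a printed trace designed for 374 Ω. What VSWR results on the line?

Γ = (Z_L − Z_0)/(Z_L + Z_0) = (606 + j54.7)/(1354 + j54.7)
|Γ| = 608/1360 = 0.449
VSWR = (1 + |Γ|)/(1 − |Γ|) = 1.45/0.551

VSWR ≈ 2.63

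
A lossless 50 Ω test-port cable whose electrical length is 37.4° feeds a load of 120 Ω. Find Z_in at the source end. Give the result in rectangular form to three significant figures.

Z_in ≈ 43.5 − j41.7 Ω

tan(βl) = tan(37.4°) = 0.765
Z_in = Z_0·(Z_L + jZ_0·tanβl)/(Z_0 + jZ_L·tanβl)
     = 50·(120 + j38.2)/(50 + j91.7)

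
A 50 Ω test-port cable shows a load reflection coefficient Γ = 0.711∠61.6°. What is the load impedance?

Z_L ≈ 29.8 + j75.4 Ω

Z_L = Z_0·(1 + Γ)/(1 − Γ) = 50·(1.34 + j0.625)/(0.662 − j0.625)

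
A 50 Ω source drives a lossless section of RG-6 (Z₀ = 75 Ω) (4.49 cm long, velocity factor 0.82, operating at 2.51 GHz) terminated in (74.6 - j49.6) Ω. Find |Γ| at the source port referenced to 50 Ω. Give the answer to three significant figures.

|Γ| ≈ 0.46

λ = v/f = 0.82·c / 2.51 GHz = 0.098 m
βl = 2π·l/λ = 2π × 0.458 = 165°
tan(βl) = -0.269
Z_in = Z_0·(Z_L + jZ_0·tanβl)/(Z_0 + jZ_L·tanβl) = 107 − j50 Ω
Γ_s = (Z_in − Z_s)/(Z_in + Z_s) = (57.1 − j50)/(157 − j50), |Γ_s| = 0.46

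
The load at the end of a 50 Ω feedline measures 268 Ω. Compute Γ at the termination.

Γ = 0.686

Γ = (Z_L − Z_0)/(Z_L + Z_0) = (268 − 50)/(268 + 50) = 218/318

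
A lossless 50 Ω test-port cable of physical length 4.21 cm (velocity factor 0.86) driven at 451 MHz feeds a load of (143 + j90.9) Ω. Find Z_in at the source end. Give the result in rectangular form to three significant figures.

λ = v/f = 0.86·c / 451 MHz = 0.572 m
βl = 2π·l/λ = 2π × 0.0736 = 26.5°
tan(βl) = tan(26.5°) = 0.498
Z_in = Z_0·(Z_L + jZ_0·tanβl)/(Z_0 + jZ_L·tanβl)
     = 50·(143 + j116)/(4.69 + j71.3)

Z_in ≈ 87.5 − j94.6 Ω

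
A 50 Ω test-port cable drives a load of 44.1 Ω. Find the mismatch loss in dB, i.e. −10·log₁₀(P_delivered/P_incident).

Γ = (44.1 − 50)/(44.1 + 50) = -0.0627
|Γ|² = 0.00393, so P_del/P_inc = 1 − |Γ|² = 0.996
ML = −10·log₁₀(1 − |Γ|²)

mismatch loss ≈ 0.0171 dB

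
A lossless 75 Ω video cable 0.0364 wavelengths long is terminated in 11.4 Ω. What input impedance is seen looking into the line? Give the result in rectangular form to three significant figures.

Z_in ≈ 12 + j17 Ω

βl = 2π × 0.0364 = 13.1°
tan(βl) = tan(13.1°) = 0.233
Z_in = Z_0·(Z_L + jZ_0·tanβl)/(Z_0 + jZ_L·tanβl)
     = 75·(11.4 + j17.5)/(75 + j2.65)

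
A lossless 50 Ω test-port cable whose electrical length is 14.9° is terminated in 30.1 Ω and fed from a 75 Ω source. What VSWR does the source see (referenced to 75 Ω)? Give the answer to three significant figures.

tan(βl) = 0.266
Z_in = Z_0·(Z_L + jZ_0·tanβl)/(Z_0 + jZ_L·tanβl) = 31.4 + j8.27 Ω
Γ_s = (Z_in − Z_s)/(Z_in + Z_s) = (-43.6 + j8.27)/(106 + j8.27), |Γ_s| = 0.416
VSWR = (1 + |Γ_s|)/(1 − |Γ_s|)

VSWR ≈ 2.42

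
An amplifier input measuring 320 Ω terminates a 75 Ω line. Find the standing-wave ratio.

VSWR ≈ 4.27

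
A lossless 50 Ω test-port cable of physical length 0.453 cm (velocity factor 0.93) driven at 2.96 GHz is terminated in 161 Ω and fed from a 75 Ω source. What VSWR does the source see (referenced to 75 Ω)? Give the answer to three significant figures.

λ = v/f = 0.93·c / 2.96 GHz = 0.0943 m
βl = 2π·l/λ = 2π × 0.0481 = 17.3°
tan(βl) = 0.311
Z_in = Z_0·(Z_L + jZ_0·tanβl)/(Z_0 + jZ_L·tanβl) = 88 − j72.7 Ω
Γ_s = (Z_in − Z_s)/(Z_in + Z_s) = (13 − j72.7)/(163 − j72.7), |Γ_s| = 0.414
VSWR = (1 + |Γ_s|)/(1 − |Γ_s|)

VSWR ≈ 2.41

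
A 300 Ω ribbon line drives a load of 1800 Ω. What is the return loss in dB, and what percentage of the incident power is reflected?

Γ = (1800 − 300)/(1800 + 300) = 0.714
RL = −20·log₁₀(0.714) = 2.92 dB
P_refl/P_inc = |Γ|² = 0.51

RL ≈ 2.92 dB; 51% of incident power reflected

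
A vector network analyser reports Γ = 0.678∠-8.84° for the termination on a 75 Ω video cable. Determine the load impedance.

Z_L = Z_0·(1 + Γ)/(1 − Γ) = 75·(1.67 − j0.104)/(0.33 + j0.104)

Z_L ≈ 338 − j130 Ω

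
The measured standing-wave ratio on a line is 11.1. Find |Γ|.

|Γ| ≈ 0.835

|Γ| = (S − 1)/(S + 1) = (11.1 − 1)/(11.1 + 1) = 10.1/12.1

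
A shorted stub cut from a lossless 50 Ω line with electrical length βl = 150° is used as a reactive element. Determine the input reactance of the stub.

tan(βl) = -0.577
For a shorted stub, Z_in = jZ_0·tan(βl)

X_in ≈ -28.9 Ω (capacitive)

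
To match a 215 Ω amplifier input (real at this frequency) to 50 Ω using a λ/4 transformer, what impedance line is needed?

Z_qwt ≈ 104 Ω

Z_qwt = √(Z_0·R_L) = √(50 × 215) = √10750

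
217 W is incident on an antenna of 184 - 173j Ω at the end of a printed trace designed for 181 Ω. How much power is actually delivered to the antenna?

|Γ| = |(3 − j173)/(365 − j173)| = 0.428
|Γ|² = 0.183
P_refl = |Γ|²·P_inc = 39.8 W, P_del = (1 − |Γ|²)·P_inc = 177 W

P_delivered ≈ 177 W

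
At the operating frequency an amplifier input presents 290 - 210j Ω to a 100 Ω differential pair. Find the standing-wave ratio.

VSWR ≈ 4.55

Γ = (Z_L − Z_0)/(Z_L + Z_0) = (190 − j210)/(390 − j210)
|Γ| = 283/443 = 0.639
VSWR = (1 + |Γ|)/(1 − |Γ|) = 1.64/0.361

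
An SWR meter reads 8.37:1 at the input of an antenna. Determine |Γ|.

|Γ| = (S − 1)/(S + 1) = (8.37 − 1)/(8.37 + 1) = 7.37/9.37

|Γ| ≈ 0.787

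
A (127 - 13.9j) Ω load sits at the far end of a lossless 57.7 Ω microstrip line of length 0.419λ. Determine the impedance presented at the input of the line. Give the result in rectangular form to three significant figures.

Z_in ≈ 73.8 + j51.4 Ω

βl = 2π × 0.419 = 151°
tan(βl) = tan(151°) = -0.558
Z_in = Z_0·(Z_L + jZ_0·tanβl)/(Z_0 + jZ_L·tanβl)
     = 57.7·(127 − j46.1)/(49.9 − j70.9)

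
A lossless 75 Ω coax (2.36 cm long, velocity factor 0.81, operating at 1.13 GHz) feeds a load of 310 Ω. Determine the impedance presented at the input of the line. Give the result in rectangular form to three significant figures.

λ = v/f = 0.81·c / 1.13 GHz = 0.215 m
βl = 2π·l/λ = 2π × 0.11 = 39.5°
tan(βl) = tan(39.5°) = 0.825
Z_in = Z_0·(Z_L + jZ_0·tanβl)/(Z_0 + jZ_L·tanβl)
     = 75·(310 + j61.8)/(75 + j256)

Z_in ≈ 41.3 − j78.8 Ω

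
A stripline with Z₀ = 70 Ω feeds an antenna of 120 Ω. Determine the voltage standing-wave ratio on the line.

VSWR ≈ 1.71

Γ = (120 − 70)/(120 + 70) = 0.263
VSWR = (1 + 0.263)/(1 − 0.263)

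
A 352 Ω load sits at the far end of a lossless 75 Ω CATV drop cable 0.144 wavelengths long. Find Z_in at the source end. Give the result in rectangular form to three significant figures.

βl = 2π × 0.144 = 51.8°
tan(βl) = tan(51.8°) = 1.27
Z_in = Z_0·(Z_L + jZ_0·tanβl)/(Z_0 + jZ_L·tanβl)
     = 75·(352 + j95.4)/(75 + j448)

Z_in ≈ 25.1 − j54.7 Ω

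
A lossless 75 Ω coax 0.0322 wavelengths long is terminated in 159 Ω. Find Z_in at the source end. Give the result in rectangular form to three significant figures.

βl = 2π × 0.0322 = 11.6°
tan(βl) = tan(11.6°) = 0.205
Z_in = Z_0·(Z_L + jZ_0·tanβl)/(Z_0 + jZ_L·tanβl)
     = 75·(159 + j15.4)/(75 + j32.6)

Z_in ≈ 139 − j45.2 Ω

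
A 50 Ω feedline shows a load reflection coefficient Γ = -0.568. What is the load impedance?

Z_L ≈ 13.8 Ω

Z_L = Z_0·(1 + Γ)/(1 − Γ) = 50·(0.432)/(1.57)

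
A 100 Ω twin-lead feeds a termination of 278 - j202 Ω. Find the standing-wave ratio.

VSWR ≈ 4.38

Γ = (Z_L − Z_0)/(Z_L + Z_0) = (178 − j202)/(378 − j202)
|Γ| = 269/429 = 0.628
VSWR = (1 + |Γ|)/(1 − |Γ|) = 1.63/0.372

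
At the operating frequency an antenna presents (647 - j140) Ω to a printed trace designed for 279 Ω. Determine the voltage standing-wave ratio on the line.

VSWR ≈ 2.45

Γ = (Z_L − Z_0)/(Z_L + Z_0) = (368 − j140)/(926 − j140)
|Γ| = 394/937 = 0.42
VSWR = (1 + |Γ|)/(1 − |Γ|) = 1.42/0.58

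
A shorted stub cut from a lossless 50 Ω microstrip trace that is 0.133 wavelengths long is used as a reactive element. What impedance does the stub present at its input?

βl = 2π × 0.133 = 47.9°
tan(βl) = 1.11
For a shorted stub, Z_in = jZ_0·tan(βl)

Z_in ≈ +j55.3 Ω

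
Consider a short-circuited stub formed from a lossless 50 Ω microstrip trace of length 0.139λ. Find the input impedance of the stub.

Z_in ≈ +j59.7 Ω

βl = 2π × 0.139 = 50°
tan(βl) = 1.19
For a short-circuited stub, Z_in = jZ_0·tan(βl)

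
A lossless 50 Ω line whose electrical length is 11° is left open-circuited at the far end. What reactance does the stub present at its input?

X_in ≈ -257 Ω (capacitive)

tan(βl) = 0.194
For an open-circuited stub, Z_in = −jZ_0·cot(βl) = −jZ_0/tan(βl)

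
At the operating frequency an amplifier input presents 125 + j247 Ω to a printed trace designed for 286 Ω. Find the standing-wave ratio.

Γ = (Z_L − Z_0)/(Z_L + Z_0) = (-161 + j247)/(411 + j247)
|Γ| = 295/480 = 0.615
VSWR = (1 + |Γ|)/(1 − |Γ|) = 1.61/0.385

VSWR ≈ 4.19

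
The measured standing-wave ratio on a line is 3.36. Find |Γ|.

|Γ| = (S − 1)/(S + 1) = (3.36 − 1)/(3.36 + 1) = 2.36/4.36

|Γ| ≈ 0.541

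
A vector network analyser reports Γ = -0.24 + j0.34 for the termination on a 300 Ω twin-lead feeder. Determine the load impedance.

Z_L = Z_0·(1 + Γ)/(1 − Γ) = 300·(0.76 + j0.34)/(1.24 − j0.34)

Z_L ≈ 150 + j123 Ω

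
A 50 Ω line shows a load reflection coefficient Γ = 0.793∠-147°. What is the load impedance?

Z_L = Z_0·(1 + Γ)/(1 − Γ) = 50·(0.335 − j0.432)/(1.67 + j0.432)

Z_L ≈ 6.27 − j14.6 Ω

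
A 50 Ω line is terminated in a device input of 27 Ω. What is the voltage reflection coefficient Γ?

Γ = -0.299

Γ = (Z_L − Z_0)/(Z_L + Z_0) = (27 − 50)/(27 + 50) = -23/77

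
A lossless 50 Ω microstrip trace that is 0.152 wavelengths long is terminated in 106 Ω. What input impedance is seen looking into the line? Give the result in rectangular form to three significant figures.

βl = 2π × 0.152 = 54.7°
tan(βl) = tan(54.7°) = 1.41
Z_in = Z_0·(Z_L + jZ_0·tanβl)/(Z_0 + jZ_L·tanβl)
     = 50·(106 + j70.7)/(50 + j150)

Z_in ≈ 31.8 − j24.7 Ω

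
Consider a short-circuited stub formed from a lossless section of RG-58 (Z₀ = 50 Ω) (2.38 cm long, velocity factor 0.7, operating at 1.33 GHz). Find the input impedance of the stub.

λ = v/f = 0.7·c / 1.33 GHz = 0.158 m
βl = 2π·l/λ = 2π × 0.151 = 54.3°
tan(βl) = 1.39
For a short-circuited stub, Z_in = jZ_0·tan(βl)

Z_in ≈ +j69.5 Ω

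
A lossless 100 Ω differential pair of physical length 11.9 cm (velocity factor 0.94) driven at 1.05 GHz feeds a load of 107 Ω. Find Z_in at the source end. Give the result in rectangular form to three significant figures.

λ = v/f = 0.94·c / 1.05 GHz = 0.269 m
βl = 2π·l/λ = 2π × 0.443 = 160°
tan(βl) = tan(160°) = -0.374
Z_in = Z_0·(Z_L + jZ_0·tanβl)/(Z_0 + jZ_L·tanβl)
     = 100·(107 − j37.4)/(100 − j40)

Z_in ≈ 105 + j4.67 Ω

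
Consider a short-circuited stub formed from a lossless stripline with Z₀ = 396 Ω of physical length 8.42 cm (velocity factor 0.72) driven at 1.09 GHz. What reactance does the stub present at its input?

λ = v/f = 0.72·c / 1.09 GHz = 0.198 m
βl = 2π·l/λ = 2π × 0.425 = 153°
tan(βl) = -0.51
For a short-circuited stub, Z_in = jZ_0·tan(βl)

X_in ≈ -202 Ω (capacitive)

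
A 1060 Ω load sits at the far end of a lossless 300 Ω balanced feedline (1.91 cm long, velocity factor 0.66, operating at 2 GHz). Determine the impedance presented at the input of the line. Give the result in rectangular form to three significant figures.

λ = v/f = 0.66·c / 2 GHz = 0.099 m
βl = 2π·l/λ = 2π × 0.193 = 69.5°
tan(βl) = tan(69.5°) = 2.67
Z_in = Z_0·(Z_L + jZ_0·tanβl)/(Z_0 + jZ_L·tanβl)
     = 300·(1060 + j800)/(300 + j2830)

Z_in ≈ 95.8 − j102 Ω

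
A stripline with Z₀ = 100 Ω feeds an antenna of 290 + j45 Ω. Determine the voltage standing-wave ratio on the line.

VSWR ≈ 2.98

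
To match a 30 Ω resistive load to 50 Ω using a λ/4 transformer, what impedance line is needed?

Z_qwt = √(Z_0·R_L) = √(50 × 30) = √1500

Z_qwt ≈ 38.7 Ω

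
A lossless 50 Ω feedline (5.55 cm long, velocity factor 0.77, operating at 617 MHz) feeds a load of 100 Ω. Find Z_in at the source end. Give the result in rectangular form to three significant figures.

λ = v/f = 0.77·c / 617 MHz = 0.374 m
βl = 2π·l/λ = 2π × 0.148 = 53.4°
tan(βl) = tan(53.4°) = 1.34
Z_in = Z_0·(Z_L + jZ_0·tanβl)/(Z_0 + jZ_L·tanβl)
     = 50·(100 + j67.2)/(50 + j134)

Z_in ≈ 34.1 − j24.5 Ω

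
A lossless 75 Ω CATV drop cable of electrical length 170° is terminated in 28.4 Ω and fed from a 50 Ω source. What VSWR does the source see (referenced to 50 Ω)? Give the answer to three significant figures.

VSWR ≈ 1.84

tan(βl) = -0.176
Z_in = Z_0·(Z_L + jZ_0·tanβl)/(Z_0 + jZ_L·tanβl) = 29.2 − j11.3 Ω
Γ_s = (Z_in − Z_s)/(Z_in + Z_s) = (-20.8 − j11.3)/(79.2 − j11.3), |Γ_s| = 0.296
VSWR = (1 + |Γ_s|)/(1 − |Γ_s|)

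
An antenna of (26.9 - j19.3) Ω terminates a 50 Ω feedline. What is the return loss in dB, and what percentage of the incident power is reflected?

RL ≈ 8.41 dB; 14.4% of incident power reflected

Γ = (-23.1 − j19.3)/(76.9 − j19.3), |Γ| = 0.38
RL = −20·log₁₀(0.38) = 8.41 dB
P_refl/P_inc = |Γ|² = 0.144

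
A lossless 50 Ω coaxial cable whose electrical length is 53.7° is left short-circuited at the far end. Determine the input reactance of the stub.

tan(βl) = 1.36
For a short-circuited stub, Z_in = jZ_0·tan(βl)

X_in ≈ 68.1 Ω (inductive)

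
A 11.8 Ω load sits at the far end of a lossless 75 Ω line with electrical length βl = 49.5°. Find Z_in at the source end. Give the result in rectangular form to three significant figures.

tan(βl) = tan(49.5°) = 1.17
Z_in = Z_0·(Z_L + jZ_0·tanβl)/(Z_0 + jZ_L·tanβl)
     = 75·(11.8 + j87.8)/(75 + j13.8)

Z_in ≈ 27.1 + j82.8 Ω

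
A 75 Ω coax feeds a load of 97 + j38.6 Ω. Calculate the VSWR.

VSWR ≈ 1.67

Γ = (Z_L − Z_0)/(Z_L + Z_0) = (22 + j38.6)/(172 + j38.6)
|Γ| = 44.4/176 = 0.252
VSWR = (1 + |Γ|)/(1 − |Γ|) = 1.25/0.748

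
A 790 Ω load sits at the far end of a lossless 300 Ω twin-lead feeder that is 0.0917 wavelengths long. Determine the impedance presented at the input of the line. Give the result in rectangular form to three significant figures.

Z_in ≈ 286 − j295 Ω

βl = 2π × 0.0917 = 33°
tan(βl) = tan(33°) = 0.65
Z_in = Z_0·(Z_L + jZ_0·tanβl)/(Z_0 + jZ_L·tanβl)
     = 300·(790 + j195)/(300 + j513)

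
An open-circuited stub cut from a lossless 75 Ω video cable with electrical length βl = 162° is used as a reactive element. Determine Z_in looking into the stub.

tan(βl) = -0.325
For an open-circuited stub, Z_in = −jZ_0·cot(βl) = −jZ_0/tan(βl)

Z_in ≈ +j231 Ω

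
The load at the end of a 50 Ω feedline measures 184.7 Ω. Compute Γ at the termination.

Γ = 0.574

Γ = (Z_L − Z_0)/(Z_L + Z_0) = (184.7 − 50)/(184.7 + 50) = 134.7/234.7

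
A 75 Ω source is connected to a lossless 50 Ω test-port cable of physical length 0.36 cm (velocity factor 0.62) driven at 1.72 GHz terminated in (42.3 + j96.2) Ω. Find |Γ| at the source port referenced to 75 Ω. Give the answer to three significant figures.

|Γ| ≈ 0.63

λ = v/f = 0.62·c / 1.72 GHz = 0.108 m
βl = 2π·l/λ = 2π × 0.0333 = 12°
tan(βl) = 0.212
Z_in = Z_0·(Z_L + jZ_0·tanβl)/(Z_0 + jZ_L·tanβl) = 116 + j145 Ω
Γ_s = (Z_in − Z_s)/(Z_in + Z_s) = (40.7 + j145)/(191 + j145), |Γ_s| = 0.63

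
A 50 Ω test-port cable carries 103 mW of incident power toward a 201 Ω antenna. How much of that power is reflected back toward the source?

P_reflected ≈ 37.3 mW

Γ = (201 − 50)/(201 + 50) = 0.602
|Γ|² = 0.362
P_refl = |Γ|²·P_inc = 37.3 mW, P_del = (1 − |Γ|²)·P_inc = 65.7 mW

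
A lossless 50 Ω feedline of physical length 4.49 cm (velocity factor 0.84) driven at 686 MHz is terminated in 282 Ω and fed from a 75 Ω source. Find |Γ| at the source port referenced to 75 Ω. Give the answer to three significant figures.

|Γ| ≈ 0.717

λ = v/f = 0.84·c / 686 MHz = 0.367 m
βl = 2π·l/λ = 2π × 0.122 = 44°
tan(βl) = 0.966
Z_in = Z_0·(Z_L + jZ_0·tanβl)/(Z_0 + jZ_L·tanβl) = 17.8 − j48.5 Ω
Γ_s = (Z_in − Z_s)/(Z_in + Z_s) = (-57.2 − j48.5)/(92.8 − j48.5), |Γ_s| = 0.717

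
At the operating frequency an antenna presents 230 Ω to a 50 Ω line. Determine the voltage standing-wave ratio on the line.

VSWR ≈ 4.6

Γ = (230 − 50)/(230 + 50) = 0.643
VSWR = (1 + 0.643)/(1 − 0.643)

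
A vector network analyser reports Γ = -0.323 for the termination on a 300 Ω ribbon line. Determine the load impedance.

Z_L = Z_0·(1 + Γ)/(1 − Γ) = 300·(0.677)/(1.32)

Z_L ≈ 154 Ω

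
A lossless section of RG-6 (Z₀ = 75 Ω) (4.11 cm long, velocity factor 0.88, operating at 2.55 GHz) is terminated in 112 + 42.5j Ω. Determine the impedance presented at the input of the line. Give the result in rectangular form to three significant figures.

Z_in ≈ 53.1 + j32 Ω

λ = v/f = 0.88·c / 2.55 GHz = 0.104 m
βl = 2π·l/λ = 2π × 0.397 = 143°
tan(βl) = tan(143°) = -0.756
Z_in = Z_0·(Z_L + jZ_0·tanβl)/(Z_0 + jZ_L·tanβl)
     = 75·(112 − j14.2)/(107 − j84.7)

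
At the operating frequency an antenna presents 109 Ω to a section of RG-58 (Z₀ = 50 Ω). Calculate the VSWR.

VSWR ≈ 2.18

For a purely resistive load, VSWR = R_L/Z_0 or Z_0/R_L (whichever > 1) = 109/50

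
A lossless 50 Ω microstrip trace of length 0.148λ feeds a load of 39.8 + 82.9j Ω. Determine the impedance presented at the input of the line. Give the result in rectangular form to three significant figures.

Z_in ≈ 42.3 − j85.7 Ω

βl = 2π × 0.148 = 53.3°
tan(βl) = tan(53.3°) = 1.34
Z_in = Z_0·(Z_L + jZ_0·tanβl)/(Z_0 + jZ_L·tanβl)
     = 50·(39.8 + j150)/(-61.1 + j53.4)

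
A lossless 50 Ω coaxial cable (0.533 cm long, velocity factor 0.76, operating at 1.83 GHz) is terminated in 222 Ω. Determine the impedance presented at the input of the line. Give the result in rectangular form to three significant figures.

λ = v/f = 0.76·c / 1.83 GHz = 0.125 m
βl = 2π·l/λ = 2π × 0.0428 = 15.4°
tan(βl) = tan(15.4°) = 0.275
Z_in = Z_0·(Z_L + jZ_0·tanβl)/(Z_0 + jZ_L·tanβl)
     = 50·(222 + j13.8)/(50 + j61.2)

Z_in ≈ 95.7 − j103 Ω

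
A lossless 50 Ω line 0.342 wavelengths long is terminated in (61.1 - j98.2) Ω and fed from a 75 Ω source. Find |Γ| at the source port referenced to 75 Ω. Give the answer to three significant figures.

|Γ| ≈ 0.655

βl = 2π × 0.342 = 123°
tan(βl) = -1.53
Z_in = Z_0·(Z_L + jZ_0·tanβl)/(Z_0 + jZ_L·tanβl) = 27.1 + j61.7 Ω
Γ_s = (Z_in − Z_s)/(Z_in + Z_s) = (-47.9 + j61.7)/(102 + j61.7), |Γ_s| = 0.655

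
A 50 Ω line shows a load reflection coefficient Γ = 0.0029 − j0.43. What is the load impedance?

Z_L = Z_0·(1 + Γ)/(1 − Γ) = 50·(1 − j0.43)/(0.997 + j0.43)

Z_L ≈ 34.6 − j36.5 Ω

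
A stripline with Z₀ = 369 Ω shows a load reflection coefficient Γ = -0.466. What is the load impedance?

Z_L = Z_0·(1 + Γ)/(1 − Γ) = 369·(0.534)/(1.47)

Z_L ≈ 134 Ω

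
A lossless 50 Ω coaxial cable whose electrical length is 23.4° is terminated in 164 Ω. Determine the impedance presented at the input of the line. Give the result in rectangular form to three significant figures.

Z_in ≈ 64.6 − j70 Ω

tan(βl) = tan(23.4°) = 0.433
Z_in = Z_0·(Z_L + jZ_0·tanβl)/(Z_0 + jZ_L·tanβl)
     = 50·(164 + j21.6)/(50 + j71)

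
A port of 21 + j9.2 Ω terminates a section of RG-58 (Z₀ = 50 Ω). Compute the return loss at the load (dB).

Γ = (-29 + j9.2)/(71 + j9.2), |Γ| = 0.425
RL = −20·log₁₀|Γ| = −20·log₁₀(0.425)

RL ≈ 7.43 dB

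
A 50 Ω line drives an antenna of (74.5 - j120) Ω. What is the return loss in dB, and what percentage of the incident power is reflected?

Γ = (24.5 − j120)/(124.5 − j120), |Γ| = 0.708
RL = −20·log₁₀(0.708) = 3 dB
P_refl/P_inc = |Γ|² = 0.502

RL ≈ 3 dB; 50.2% of incident power reflected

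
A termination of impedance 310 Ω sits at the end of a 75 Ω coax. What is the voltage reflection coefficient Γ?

Γ = 0.61

Γ = (Z_L − Z_0)/(Z_L + Z_0) = (310 − 75)/(310 + 75) = 235/385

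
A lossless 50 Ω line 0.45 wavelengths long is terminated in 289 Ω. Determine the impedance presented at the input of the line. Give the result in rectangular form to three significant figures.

βl = 2π × 0.45 = 162°
tan(βl) = tan(162°) = -0.325
Z_in = Z_0·(Z_L + jZ_0·tanβl)/(Z_0 + jZ_L·tanβl)
     = 50·(289 − j16.2)/(50 − j93.9)

Z_in ≈ 70.6 + j116 Ω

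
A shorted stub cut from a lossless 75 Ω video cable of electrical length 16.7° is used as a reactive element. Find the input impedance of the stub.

tan(βl) = 0.3
For a shorted stub, Z_in = jZ_0·tan(βl)

Z_in ≈ +j22.5 Ω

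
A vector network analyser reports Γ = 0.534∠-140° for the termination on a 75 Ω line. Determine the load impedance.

Z_L ≈ 25.5 − j24.5 Ω

Z_L = Z_0·(1 + Γ)/(1 − Γ) = 75·(0.591 − j0.343)/(1.41 + j0.343)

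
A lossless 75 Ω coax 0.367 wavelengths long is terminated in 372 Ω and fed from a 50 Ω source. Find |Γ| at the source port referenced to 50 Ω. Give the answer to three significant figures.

βl = 2π × 0.367 = 132°
tan(βl) = -1.11
Z_in = Z_0·(Z_L + jZ_0·tanβl)/(Z_0 + jZ_L·tanβl) = 26.6 + j63 Ω
Γ_s = (Z_in − Z_s)/(Z_in + Z_s) = (-23.4 + j63)/(76.6 + j63), |Γ_s| = 0.677

|Γ| ≈ 0.677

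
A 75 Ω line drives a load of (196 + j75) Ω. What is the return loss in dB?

RL ≈ 5.91 dB

Γ = (121 + j75)/(271 + j75), |Γ| = 0.506
RL = −20·log₁₀|Γ| = −20·log₁₀(0.506)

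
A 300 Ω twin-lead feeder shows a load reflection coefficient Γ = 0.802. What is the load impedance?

Z_L ≈ 2730 Ω

Z_L = Z_0·(1 + Γ)/(1 − Γ) = 300·(1.8)/(0.198)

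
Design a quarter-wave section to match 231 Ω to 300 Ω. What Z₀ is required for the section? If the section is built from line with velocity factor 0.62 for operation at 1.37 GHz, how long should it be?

Z_qwt ≈ 263 Ω; length ≈ 3.39 cm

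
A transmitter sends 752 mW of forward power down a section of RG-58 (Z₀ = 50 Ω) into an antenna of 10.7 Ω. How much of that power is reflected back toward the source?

P_reflected ≈ 315 mW

Γ = (10.7 − 50)/(10.7 + 50) = -0.647
|Γ|² = 0.419
P_refl = |Γ|²·P_inc = 315 mW, P_del = (1 − |Γ|²)·P_inc = 437 mW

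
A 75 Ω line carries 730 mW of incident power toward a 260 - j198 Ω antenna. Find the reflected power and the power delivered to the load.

|Γ| = |(185 − j198)/(335 − j198)| = 0.696
|Γ|² = 0.485
P_refl = |Γ|²·P_inc = 354 mW, P_del = (1 − |Γ|²)·P_inc = 376 mW

P_reflected ≈ 354 mW; P_delivered ≈ 376 mW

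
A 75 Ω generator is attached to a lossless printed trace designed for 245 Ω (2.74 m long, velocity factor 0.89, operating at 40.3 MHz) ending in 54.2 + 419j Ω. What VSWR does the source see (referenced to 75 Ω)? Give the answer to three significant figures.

λ = v/f = 0.89·c / 40.3 MHz = 6.63 m
βl = 2π·l/λ = 2π × 0.414 = 149°
tan(βl) = -0.604
Z_in = Z_0·(Z_L + jZ_0·tanβl)/(Z_0 + jZ_L·tanβl) = 17.8 + j135 Ω
Γ_s = (Z_in − Z_s)/(Z_in + Z_s) = (-57.2 + j135)/(92.8 + j135), |Γ_s| = 0.894
VSWR = (1 + |Γ_s|)/(1 − |Γ_s|)

VSWR ≈ 17.9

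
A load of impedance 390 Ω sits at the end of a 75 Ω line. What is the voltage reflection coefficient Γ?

Γ = 0.677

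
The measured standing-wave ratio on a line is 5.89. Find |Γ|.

|Γ| ≈ 0.71

|Γ| = (S − 1)/(S + 1) = (5.89 − 1)/(5.89 + 1) = 4.89/6.89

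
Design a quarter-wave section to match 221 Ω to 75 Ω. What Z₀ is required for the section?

Z_qwt ≈ 129 Ω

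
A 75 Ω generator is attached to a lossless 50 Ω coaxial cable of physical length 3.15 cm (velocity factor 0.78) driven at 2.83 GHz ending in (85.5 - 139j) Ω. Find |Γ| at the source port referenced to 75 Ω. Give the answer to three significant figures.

|Γ| ≈ 0.701

λ = v/f = 0.78·c / 2.83 GHz = 0.0827 m
βl = 2π·l/λ = 2π × 0.381 = 137°
tan(βl) = -0.928
Z_in = Z_0·(Z_L + jZ_0·tanβl)/(Z_0 + jZ_L·tanβl) = 31.8 + j85.5 Ω
Γ_s = (Z_in − Z_s)/(Z_in + Z_s) = (-43.2 + j85.5)/(107 + j85.5), |Γ_s| = 0.701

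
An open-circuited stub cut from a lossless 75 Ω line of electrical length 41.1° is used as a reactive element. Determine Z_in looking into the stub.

Z_in ≈ −j86 Ω

tan(βl) = 0.872
For an open-circuited stub, Z_in = −jZ_0·cot(βl) = −jZ_0/tan(βl)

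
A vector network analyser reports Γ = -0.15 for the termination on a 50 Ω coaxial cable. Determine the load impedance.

Z_L = Z_0·(1 + Γ)/(1 − Γ) = 50·(0.85)/(1.15)

Z_L ≈ 37 Ω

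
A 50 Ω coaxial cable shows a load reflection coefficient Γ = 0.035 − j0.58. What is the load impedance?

Z_L ≈ 26.1 − j45.8 Ω

Z_L = Z_0·(1 + Γ)/(1 − Γ) = 50·(1.03 − j0.58)/(0.965 + j0.58)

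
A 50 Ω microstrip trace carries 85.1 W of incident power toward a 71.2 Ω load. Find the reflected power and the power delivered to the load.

Γ = (71.2 − 50)/(71.2 + 50) = 0.175
|Γ|² = 0.0306
P_refl = |Γ|²·P_inc = 2.6 W, P_del = (1 − |Γ|²)·P_inc = 82.5 W

P_reflected ≈ 2.6 W; P_delivered ≈ 82.5 W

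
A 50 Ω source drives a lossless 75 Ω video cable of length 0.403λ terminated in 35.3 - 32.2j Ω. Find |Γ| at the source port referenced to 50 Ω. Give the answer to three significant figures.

|Γ| ≈ 0.554

βl = 2π × 0.403 = 145°
tan(βl) = -0.698
Z_in = Z_0·(Z_L + jZ_0·tanβl)/(Z_0 + jZ_L·tanβl) = 87.7 − j79.6 Ω
Γ_s = (Z_in − Z_s)/(Z_in + Z_s) = (37.7 − j79.6)/(138 − j79.6), |Γ_s| = 0.554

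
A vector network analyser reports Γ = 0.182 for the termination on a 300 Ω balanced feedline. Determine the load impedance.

Z_L ≈ 433 Ω

Z_L = Z_0·(1 + Γ)/(1 − Γ) = 300·(1.18)/(0.818)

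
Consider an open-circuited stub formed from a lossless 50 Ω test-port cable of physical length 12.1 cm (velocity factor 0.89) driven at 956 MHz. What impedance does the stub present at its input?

λ = v/f = 0.89·c / 956 MHz = 0.279 m
βl = 2π·l/λ = 2π × 0.433 = 156°
tan(βl) = -0.446
For an open-circuited stub, Z_in = −jZ_0·cot(βl) = −jZ_0/tan(βl)

Z_in ≈ +j112 Ω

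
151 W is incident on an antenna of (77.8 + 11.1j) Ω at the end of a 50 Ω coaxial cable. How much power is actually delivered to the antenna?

P_delivered ≈ 143 W

|Γ| = |(27.8 + j11.1)/(127.8 + j11.1)| = 0.233
|Γ|² = 0.0545
P_refl = |Γ|²·P_inc = 8.22 W, P_del = (1 − |Γ|²)·P_inc = 143 W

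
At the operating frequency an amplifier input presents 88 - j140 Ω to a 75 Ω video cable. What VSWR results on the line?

Γ = (Z_L − Z_0)/(Z_L + Z_0) = (13 − j140)/(163 − j140)
|Γ| = 141/215 = 0.654
VSWR = (1 + |Γ|)/(1 − |Γ|) = 1.65/0.346

VSWR ≈ 4.79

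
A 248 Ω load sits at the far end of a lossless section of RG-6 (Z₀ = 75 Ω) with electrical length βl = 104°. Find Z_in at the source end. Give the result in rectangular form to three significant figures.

Z_in ≈ 24 + j16.9 Ω

tan(βl) = tan(104°) = -4.01
Z_in = Z_0·(Z_L + jZ_0·tanβl)/(Z_0 + jZ_L·tanβl)
     = 75·(248 − j301)/(75 − j995)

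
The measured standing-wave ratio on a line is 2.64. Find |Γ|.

|Γ| = (S − 1)/(S + 1) = (2.64 − 1)/(2.64 + 1) = 1.64/3.64

|Γ| ≈ 0.451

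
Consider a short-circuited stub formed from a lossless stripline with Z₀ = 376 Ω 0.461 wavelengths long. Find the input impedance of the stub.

Z_in ≈ −j94 Ω

βl = 2π × 0.461 = 166°
tan(βl) = -0.25
For a short-circuited stub, Z_in = jZ_0·tan(βl)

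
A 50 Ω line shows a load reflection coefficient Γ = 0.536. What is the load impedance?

Z_L = Z_0·(1 + Γ)/(1 − Γ) = 50·(1.54)/(0.464)

Z_L ≈ 166 Ω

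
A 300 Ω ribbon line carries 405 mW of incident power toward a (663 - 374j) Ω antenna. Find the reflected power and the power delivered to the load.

P_reflected ≈ 103 mW; P_delivered ≈ 302 mW

|Γ| = |(363 − j374)/(963 − j374)| = 0.505
|Γ|² = 0.255
P_refl = |Γ|²·P_inc = 103 mW, P_del = (1 − |Γ|²)·P_inc = 302 mW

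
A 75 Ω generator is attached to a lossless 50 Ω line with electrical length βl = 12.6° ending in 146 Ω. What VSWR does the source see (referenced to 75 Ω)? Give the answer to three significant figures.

VSWR ≈ 2.08

tan(βl) = 0.224
Z_in = Z_0·(Z_L + jZ_0·tanβl)/(Z_0 + jZ_L·tanβl) = 107 − j59 Ω
Γ_s = (Z_in − Z_s)/(Z_in + Z_s) = (32.5 − j59)/(182 − j59), |Γ_s| = 0.351
VSWR = (1 + |Γ_s|)/(1 − |Γ_s|)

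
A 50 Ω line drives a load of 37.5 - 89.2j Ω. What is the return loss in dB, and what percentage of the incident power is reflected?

RL ≈ 2.84 dB; 52% of incident power reflected

Γ = (-12.5 − j89.2)/(87.5 − j89.2), |Γ| = 0.721
RL = −20·log₁₀(0.721) = 2.84 dB
P_refl/P_inc = |Γ|² = 0.52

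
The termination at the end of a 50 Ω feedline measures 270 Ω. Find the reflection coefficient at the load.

Γ = (Z_L − Z_0)/(Z_L + Z_0) = (270 − 50)/(270 + 50) = 220/320

Γ = 0.688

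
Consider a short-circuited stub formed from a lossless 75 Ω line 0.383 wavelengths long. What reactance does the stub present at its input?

βl = 2π × 0.383 = 138°
tan(βl) = -0.904
For a short-circuited stub, Z_in = jZ_0·tan(βl)

X_in ≈ -67.8 Ω (capacitive)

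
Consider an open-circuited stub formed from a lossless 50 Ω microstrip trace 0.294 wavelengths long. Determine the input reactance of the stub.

βl = 2π × 0.294 = 106°
tan(βl) = -3.52
For an open-circuited stub, Z_in = −jZ_0·cot(βl) = −jZ_0/tan(βl)

X_in ≈ 14.2 Ω (inductive)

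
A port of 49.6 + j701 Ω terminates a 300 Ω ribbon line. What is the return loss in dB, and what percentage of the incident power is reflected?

RL ≈ 0.443 dB; 90.3% of incident power reflected

Γ = (-250.4 + j701)/(349.6 + j701), |Γ| = 0.95
RL = −20·log₁₀(0.95) = 0.443 dB
P_refl/P_inc = |Γ|² = 0.903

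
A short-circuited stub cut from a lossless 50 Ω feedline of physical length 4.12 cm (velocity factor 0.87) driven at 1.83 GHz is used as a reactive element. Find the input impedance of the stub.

λ = v/f = 0.87·c / 1.83 GHz = 0.143 m
βl = 2π·l/λ = 2π × 0.289 = 104°
tan(βl) = -4.01
For a short-circuited stub, Z_in = jZ_0·tan(βl)

Z_in ≈ −j201 Ω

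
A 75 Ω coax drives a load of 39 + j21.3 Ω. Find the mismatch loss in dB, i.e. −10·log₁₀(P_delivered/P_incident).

mismatch loss ≈ 0.605 dB

Γ = (-36 + j21.3)/(114 + j21.3), |Γ| = 0.361
|Γ|² = 0.13, so P_del/P_inc = 1 − |Γ|² = 0.87
ML = −10·log₁₀(1 − |Γ|²)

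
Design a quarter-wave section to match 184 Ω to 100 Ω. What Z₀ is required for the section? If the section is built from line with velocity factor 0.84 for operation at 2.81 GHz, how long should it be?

Z_qwt = √(Z_0·R_L) = √(100 × 184) = √18400
λ = 0.84·c/f = 0.0897 m, so l = λ/4 = 0.0224 m

Z_qwt ≈ 136 Ω; length ≈ 2.24 cm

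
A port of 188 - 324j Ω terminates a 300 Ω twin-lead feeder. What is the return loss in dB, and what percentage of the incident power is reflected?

Γ = (-112 − j324)/(488 − j324), |Γ| = 0.585
RL = −20·log₁₀(0.585) = 4.65 dB
P_refl/P_inc = |Γ|² = 0.343

RL ≈ 4.65 dB; 34.3% of incident power reflected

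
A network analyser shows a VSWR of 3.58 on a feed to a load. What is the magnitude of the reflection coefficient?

|Γ| ≈ 0.563

|Γ| = (S − 1)/(S + 1) = (3.58 − 1)/(3.58 + 1) = 2.58/4.58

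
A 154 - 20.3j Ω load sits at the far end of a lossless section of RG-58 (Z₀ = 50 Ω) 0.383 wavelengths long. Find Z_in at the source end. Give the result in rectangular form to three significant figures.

βl = 2π × 0.383 = 138°
tan(βl) = tan(138°) = -0.904
Z_in = Z_0·(Z_L + jZ_0·tanβl)/(Z_0 + jZ_L·tanβl)
     = 50·(154 − j65.5)/(31.6 − j139)

Z_in ≈ 34.3 + j47.5 Ω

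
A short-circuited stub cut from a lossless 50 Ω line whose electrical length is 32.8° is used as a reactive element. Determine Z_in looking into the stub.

tan(βl) = 0.644
For a short-circuited stub, Z_in = jZ_0·tan(βl)

Z_in ≈ +j32.2 Ω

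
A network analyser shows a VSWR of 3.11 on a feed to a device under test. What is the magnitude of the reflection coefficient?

|Γ| = (S − 1)/(S + 1) = (3.11 − 1)/(3.11 + 1) = 2.11/4.11

|Γ| ≈ 0.513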